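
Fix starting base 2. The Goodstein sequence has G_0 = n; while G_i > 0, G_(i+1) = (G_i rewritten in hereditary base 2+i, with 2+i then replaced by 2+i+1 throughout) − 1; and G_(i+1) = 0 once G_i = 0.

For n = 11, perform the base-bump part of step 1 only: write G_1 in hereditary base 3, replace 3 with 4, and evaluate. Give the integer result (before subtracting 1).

G_0 = 11. HB_2(11) = 2^(2 + 1) + 2 + 1. Bump = 85. G_1 = 84.
G_1 = 84. HB_3(84) = 3^(3 + 1) + 3. Bump = 1028. G_2 = 1027.

1028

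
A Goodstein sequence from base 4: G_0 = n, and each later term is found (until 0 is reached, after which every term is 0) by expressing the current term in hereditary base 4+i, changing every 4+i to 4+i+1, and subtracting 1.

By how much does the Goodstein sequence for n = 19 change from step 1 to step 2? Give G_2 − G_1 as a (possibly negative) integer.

10

step 0: 19 = 4^2 + 3; sub 5 for 4: 5^2 + 3; = 28; G_1 = 28−1 = 27
step 1: 27 = 5^2 + 2; sub 6 for 5: 6^2 + 2; = 38; G_2 = 38−1 = 37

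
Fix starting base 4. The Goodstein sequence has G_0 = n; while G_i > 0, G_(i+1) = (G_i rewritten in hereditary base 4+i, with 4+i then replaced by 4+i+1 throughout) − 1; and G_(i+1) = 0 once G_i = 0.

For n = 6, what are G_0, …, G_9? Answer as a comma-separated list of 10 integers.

i=0: 6 = 4 + 2 (b=4); 4→5: 5 + 2 = 7; 7−1 = 6
i=1: 6 = 5 + 1 (b=5); 5→6: 6 + 1 = 7; 7−1 = 6
i=2: 6 = 6 (b=6); 6→7: 7 = 7; 7−1 = 6
i=3: 6 = 6 (b=7); 7→8: 6 = 6; 6−1 = 5
i=4: 5 = 5 (b=8); 8→9: 5 = 5; 5−1 = 4
i=5: 4 = 4 (b=9); 9→10: 4 = 4; 4−1 = 3
i=6: 3 = 3 (b=10); 10→11: 3 = 3; 3−1 = 2
i=7: 2 = 2 (b=11); 11→12: 2 = 2; 2−1 = 1
i=8: 1 = 1 (b=12); 12→13: 1 = 1; 1−1 = 0

6, 6, 6, 6, 5, 4, 3, 2, 1, 0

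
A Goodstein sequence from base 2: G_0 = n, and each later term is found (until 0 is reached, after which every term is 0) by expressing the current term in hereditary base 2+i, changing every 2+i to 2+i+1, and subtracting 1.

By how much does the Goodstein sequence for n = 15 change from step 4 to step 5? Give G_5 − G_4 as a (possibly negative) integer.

6261751

G_0 = 15. HB_2(15) = 2^(2 + 1) + 2^2 + 2 + 1. Bump = 112. G_1 = 111.
G_1 = 111. HB_3(111) = 3^(3 + 1) + 3^3 + 3. Bump = 1284. G_2 = 1283.
G_2 = 1283. HB_4(1283) = 4^(4 + 1) + 4^4 + 3. Bump = 18753. G_3 = 18752.
G_3 = 18752. HB_5(18752) = 5^(5 + 1) + 5^5 + 2. Bump = 326594. G_4 = 326593.
G_4 = 326593. HB_6(326593) = 6^(6 + 1) + 6^6 + 1. Bump = 6588345. G_5 = 6588344.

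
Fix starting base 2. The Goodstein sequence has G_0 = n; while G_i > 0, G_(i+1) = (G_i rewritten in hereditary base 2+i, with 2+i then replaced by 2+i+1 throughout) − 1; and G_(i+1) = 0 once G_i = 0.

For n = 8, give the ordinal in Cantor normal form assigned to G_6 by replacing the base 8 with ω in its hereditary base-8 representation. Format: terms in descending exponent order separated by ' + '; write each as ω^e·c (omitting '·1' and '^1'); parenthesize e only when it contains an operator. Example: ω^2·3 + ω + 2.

G_0 = 8. HB_2(8) = 2^(2 + 1). Bump = 81. G_1 = 80.
G_1 = 80. HB_3(80) = 2·3^3 + 2·3^2 + 2·3 + 2. Bump = 554. G_2 = 553.
G_2 = 553. HB_4(553) = 2·4^4 + 2·4^2 + 2·4 + 1. Bump = 6311. G_3 = 6310.
G_3 = 6310. HB_5(6310) = 2·5^5 + 2·5^2 + 2·5. Bump = 93396. G_4 = 93395.
G_4 = 93395. HB_6(93395) = 2·6^6 + 2·6^2 + 6 + 5. Bump = 1647196. G_5 = 1647195.
G_5 = 1647195. HB_7(1647195) = 2·7^7 + 2·7^2 + 7 + 4. Bump = 33554572. G_6 = 33554571.
G_6 = 33554571. HB_8(33554571) = 2·8^8 + 2·8^2 + 8 + 3. Bump = 774841152. G_7 = 774841151.

ω^ω·2 + ω^2·2 + ω + 3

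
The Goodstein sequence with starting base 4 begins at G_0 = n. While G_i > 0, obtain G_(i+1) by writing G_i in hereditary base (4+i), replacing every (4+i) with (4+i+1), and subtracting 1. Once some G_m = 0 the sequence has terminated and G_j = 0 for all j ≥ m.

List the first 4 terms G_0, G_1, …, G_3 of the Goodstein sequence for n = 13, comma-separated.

13, 15, 17, 18

step 0: 13 = 3·4 + 1; sub 5 for 4: 3·5 + 1; = 16; G_1 = 16−1 = 15
step 1: 15 = 3·5; sub 6 for 5: 3·6; = 18; G_2 = 18−1 = 17
step 2: 17 = 2·6 + 5; sub 7 for 6: 2·7 + 5; = 19; G_3 = 19−1 = 18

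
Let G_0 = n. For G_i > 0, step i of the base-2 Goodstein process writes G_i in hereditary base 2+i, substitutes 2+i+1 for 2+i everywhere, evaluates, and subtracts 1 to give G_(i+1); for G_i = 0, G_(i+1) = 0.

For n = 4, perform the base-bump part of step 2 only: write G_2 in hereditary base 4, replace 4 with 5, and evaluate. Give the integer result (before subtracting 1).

i=0: 4 = 2^2 (b=2); 2→3: 3^3 = 27; 27−1 = 26
i=1: 26 = 2·3^2 + 2·3 + 2 (b=3); 3→4: 2·4^2 + 2·4 + 2 = 42; 42−1 = 41
i=2: 41 = 2·4^2 + 2·4 + 1 (b=4); 4→5: 2·5^2 + 2·5 + 1 = 61; 61−1 = 60

61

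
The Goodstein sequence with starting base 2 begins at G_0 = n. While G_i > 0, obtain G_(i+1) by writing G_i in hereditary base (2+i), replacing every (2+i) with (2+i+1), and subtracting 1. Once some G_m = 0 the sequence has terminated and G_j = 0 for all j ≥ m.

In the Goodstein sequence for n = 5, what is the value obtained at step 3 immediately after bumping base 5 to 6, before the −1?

5 —HB2→ 2^2 + 1 —bump→ 3^3 + 1 = 28 —(−1)→ 27
27 —HB3→ 3^3 —bump→ 4^4 = 256 —(−1)→ 255
255 —HB4→ 3·4^3 + 3·4^2 + 3·4 + 3 —bump→ 3·5^3 + 3·5^2 + 3·5 + 3 = 468 —(−1)→ 467
467 —HB5→ 3·5^3 + 3·5^2 + 3·5 + 2 —bump→ 3·6^3 + 3·6^2 + 3·6 + 2 = 776 —(−1)→ 775

776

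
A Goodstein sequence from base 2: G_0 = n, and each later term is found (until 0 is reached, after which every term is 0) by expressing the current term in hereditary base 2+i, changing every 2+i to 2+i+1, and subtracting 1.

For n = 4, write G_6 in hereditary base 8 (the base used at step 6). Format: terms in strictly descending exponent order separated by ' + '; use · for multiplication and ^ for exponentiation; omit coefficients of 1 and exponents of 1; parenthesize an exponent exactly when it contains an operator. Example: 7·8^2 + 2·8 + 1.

G_0 = 4. HB_2(4) = 2^2. Bump = 27. G_1 = 26.
G_1 = 26. HB_3(26) = 2·3^2 + 2·3 + 2. Bump = 42. G_2 = 41.
G_2 = 41. HB_4(41) = 2·4^2 + 2·4 + 1. Bump = 61. G_3 = 60.
G_3 = 60. HB_5(60) = 2·5^2 + 2·5. Bump = 84. G_4 = 83.
G_4 = 83. HB_6(83) = 2·6^2 + 6 + 5. Bump = 110. G_5 = 109.
G_5 = 109. HB_7(109) = 2·7^2 + 7 + 4. Bump = 140. G_6 = 139.
G_6 = 139. HB_8(139) = 2·8^2 + 8 + 3. Bump = 174. G_7 = 173.

2·8^2 + 8 + 3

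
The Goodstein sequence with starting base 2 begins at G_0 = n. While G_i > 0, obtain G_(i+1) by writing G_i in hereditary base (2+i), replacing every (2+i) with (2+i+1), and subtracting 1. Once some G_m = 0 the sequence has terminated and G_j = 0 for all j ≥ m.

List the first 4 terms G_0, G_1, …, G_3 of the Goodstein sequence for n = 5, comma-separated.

5 —HB2→ 2^2 + 1 —bump→ 3^3 + 1 = 28 —(−1)→ 27
27 —HB3→ 3^3 —bump→ 4^4 = 256 —(−1)→ 255
255 —HB4→ 3·4^3 + 3·4^2 + 3·4 + 3 —bump→ 3·5^3 + 3·5^2 + 3·5 + 3 = 468 —(−1)→ 467

5, 27, 255, 467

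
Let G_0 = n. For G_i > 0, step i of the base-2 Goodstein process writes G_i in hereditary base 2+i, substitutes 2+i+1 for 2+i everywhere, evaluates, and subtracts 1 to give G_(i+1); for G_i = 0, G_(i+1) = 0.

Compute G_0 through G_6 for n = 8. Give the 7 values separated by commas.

8, 80, 553, 6310, 93395, 1647195, 33554571

i=0: 8 = 2^(2 + 1) (b=2); 2→3: 3^(3 + 1) = 81; 81−1 = 80
i=1: 80 = 2·3^3 + 2·3^2 + 2·3 + 2 (b=3); 3→4: 2·4^4 + 2·4^2 + 2·4 + 2 = 554; 554−1 = 553
i=2: 553 = 2·4^4 + 2·4^2 + 2·4 + 1 (b=4); 4→5: 2·5^5 + 2·5^2 + 2·5 + 1 = 6311; 6311−1 = 6310
i=3: 6310 = 2·5^5 + 2·5^2 + 2·5 (b=5); 5→6: 2·6^6 + 2·6^2 + 2·6 = 93396; 93396−1 = 93395
i=4: 93395 = 2·6^6 + 2·6^2 + 6 + 5 (b=6); 6→7: 2·7^7 + 2·7^2 + 7 + 5 = 1647196; 1647196−1 = 1647195
i=5: 1647195 = 2·7^7 + 2·7^2 + 7 + 4 (b=7); 7→8: 2·8^8 + 2·8^2 + 8 + 4 = 33554572; 33554572−1 = 33554571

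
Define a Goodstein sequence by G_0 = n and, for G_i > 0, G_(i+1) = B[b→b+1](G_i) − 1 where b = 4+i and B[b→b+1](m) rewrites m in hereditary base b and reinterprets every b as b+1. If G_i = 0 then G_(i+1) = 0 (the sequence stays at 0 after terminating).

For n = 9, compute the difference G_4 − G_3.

0

i=0: 9 = 2·4 + 1 (b=4); 4→5: 2·5 + 1 = 11; 11−1 = 10
i=1: 10 = 2·5 (b=5); 5→6: 2·6 = 12; 12−1 = 11
i=2: 11 = 6 + 5 (b=6); 6→7: 7 + 5 = 12; 12−1 = 11
i=3: 11 = 7 + 4 (b=7); 7→8: 8 + 4 = 12; 12−1 = 11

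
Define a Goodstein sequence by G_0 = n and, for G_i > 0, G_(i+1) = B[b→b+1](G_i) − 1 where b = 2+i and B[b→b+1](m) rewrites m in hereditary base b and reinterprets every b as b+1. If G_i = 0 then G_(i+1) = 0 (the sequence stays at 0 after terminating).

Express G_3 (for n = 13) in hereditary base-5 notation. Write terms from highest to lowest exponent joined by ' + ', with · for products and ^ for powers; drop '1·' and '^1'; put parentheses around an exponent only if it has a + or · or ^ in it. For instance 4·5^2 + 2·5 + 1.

5^(5 + 1) + 3·5^3 + 3·5^2 + 3·5 + 2

13 —HB2→ 2^(2 + 1) + 2^2 + 1 —bump→ 3^(3 + 1) + 3^3 + 1 = 109 —(−1)→ 108
108 —HB3→ 3^(3 + 1) + 3^3 —bump→ 4^(4 + 1) + 4^4 = 1280 —(−1)→ 1279
1279 —HB4→ 4^(4 + 1) + 3·4^3 + 3·4^2 + 3·4 + 3 —bump→ 5^(5 + 1) + 3·5^3 + 3·5^2 + 3·5 + 3 = 16093 —(−1)→ 16092
16092 —HB5→ 5^(5 + 1) + 3·5^3 + 3·5^2 + 3·5 + 2 —bump→ 6^(6 + 1) + 3·6^3 + 3·6^2 + 3·6 + 2 = 280712 —(−1)→ 280711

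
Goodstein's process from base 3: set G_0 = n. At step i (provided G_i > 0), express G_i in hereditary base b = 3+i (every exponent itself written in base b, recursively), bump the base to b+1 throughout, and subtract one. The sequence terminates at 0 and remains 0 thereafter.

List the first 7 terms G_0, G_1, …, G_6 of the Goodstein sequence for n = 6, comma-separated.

6, 7, 7, 7, 7, 7, 6

6 —HB3→ 2·3 —bump→ 2·4 = 8 —(−1)→ 7
7 —HB4→ 4 + 3 —bump→ 5 + 3 = 8 —(−1)→ 7
7 —HB5→ 5 + 2 —bump→ 6 + 2 = 8 —(−1)→ 7
7 —HB6→ 6 + 1 —bump→ 7 + 1 = 8 —(−1)→ 7
7 —HB7→ 7 —bump→ 8 = 8 —(−1)→ 7
7 —HB8→ 7 —bump→ 7 = 7 —(−1)→ 6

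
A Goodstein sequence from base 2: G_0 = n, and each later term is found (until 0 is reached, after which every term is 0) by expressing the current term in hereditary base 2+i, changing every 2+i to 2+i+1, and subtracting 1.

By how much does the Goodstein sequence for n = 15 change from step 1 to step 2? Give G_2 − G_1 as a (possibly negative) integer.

G_0 = 15. HB_2(15) = 2^(2 + 1) + 2^2 + 2 + 1. Bump = 112. G_1 = 111.
G_1 = 111. HB_3(111) = 3^(3 + 1) + 3^3 + 3. Bump = 1284. G_2 = 1283.

1172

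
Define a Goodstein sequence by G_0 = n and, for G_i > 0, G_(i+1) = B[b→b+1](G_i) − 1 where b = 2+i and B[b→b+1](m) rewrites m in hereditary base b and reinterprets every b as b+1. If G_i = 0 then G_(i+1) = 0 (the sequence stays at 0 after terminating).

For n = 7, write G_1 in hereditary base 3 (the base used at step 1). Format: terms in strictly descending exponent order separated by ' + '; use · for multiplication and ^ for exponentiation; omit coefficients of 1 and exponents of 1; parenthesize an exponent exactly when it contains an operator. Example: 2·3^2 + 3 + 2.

i=0: 7 = 2^2 + 2 + 1 (b=2); 2→3: 3^3 + 3 + 1 = 31; 31−1 = 30
i=1: 30 = 3^3 + 3 (b=3); 3→4: 4^4 + 4 = 260; 260−1 = 259

3^3 + 3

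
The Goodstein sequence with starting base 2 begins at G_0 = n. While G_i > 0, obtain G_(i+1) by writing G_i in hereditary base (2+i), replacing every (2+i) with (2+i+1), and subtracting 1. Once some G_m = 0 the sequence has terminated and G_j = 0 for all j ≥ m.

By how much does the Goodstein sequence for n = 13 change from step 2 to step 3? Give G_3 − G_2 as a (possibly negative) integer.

[0] 13 ≡ 2^(2 + 1) + 2^2 + 1 (base 2). Lift 3: 109. −1: 108.
[1] 108 ≡ 3^(3 + 1) + 3^3 (base 3). Lift 4: 1280. −1: 1279.
[2] 1279 ≡ 4^(4 + 1) + 3·4^3 + 3·4^2 + 3·4 + 3 (base 4). Lift 5: 16093. −1: 16092.

14813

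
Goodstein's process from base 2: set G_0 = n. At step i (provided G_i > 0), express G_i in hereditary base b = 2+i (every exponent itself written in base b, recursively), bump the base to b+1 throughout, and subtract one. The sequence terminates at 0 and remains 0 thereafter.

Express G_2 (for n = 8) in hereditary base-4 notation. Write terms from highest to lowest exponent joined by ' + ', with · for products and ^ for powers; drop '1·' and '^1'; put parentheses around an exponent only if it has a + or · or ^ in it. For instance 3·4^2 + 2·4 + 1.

2·4^4 + 2·4^2 + 2·4 + 1

step 0: 8 = 2^(2 + 1); sub 3 for 2: 3^(3 + 1); = 81; G_1 = 81−1 = 80
step 1: 80 = 2·3^3 + 2·3^2 + 2·3 + 2; sub 4 for 3: 2·4^4 + 2·4^2 + 2·4 + 2; = 554; G_2 = 554−1 = 553
step 2: 553 = 2·4^4 + 2·4^2 + 2·4 + 1; sub 5 for 4: 2·5^5 + 2·5^2 + 2·5 + 1; = 6311; G_3 = 6311−1 = 6310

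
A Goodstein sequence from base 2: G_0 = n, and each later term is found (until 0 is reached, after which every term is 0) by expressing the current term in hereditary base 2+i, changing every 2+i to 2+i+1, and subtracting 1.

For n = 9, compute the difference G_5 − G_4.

2331083

9 —HB2→ 2^(2 + 1) + 1 —bump→ 3^(3 + 1) + 1 = 82 —(−1)→ 81
81 —HB3→ 3^(3 + 1) —bump→ 4^(4 + 1) = 1024 —(−1)→ 1023
1023 —HB4→ 3·4^4 + 3·4^3 + 3·4^2 + 3·4 + 3 —bump→ 3·5^5 + 3·5^3 + 3·5^2 + 3·5 + 3 = 9843 —(−1)→ 9842
9842 —HB5→ 3·5^5 + 3·5^3 + 3·5^2 + 3·5 + 2 —bump→ 3·6^6 + 3·6^3 + 3·6^2 + 3·6 + 2 = 140744 —(−1)→ 140743
140743 —HB6→ 3·6^6 + 3·6^3 + 3·6^2 + 3·6 + 1 —bump→ 3·7^7 + 3·7^3 + 3·7^2 + 3·7 + 1 = 2471827 —(−1)→ 2471826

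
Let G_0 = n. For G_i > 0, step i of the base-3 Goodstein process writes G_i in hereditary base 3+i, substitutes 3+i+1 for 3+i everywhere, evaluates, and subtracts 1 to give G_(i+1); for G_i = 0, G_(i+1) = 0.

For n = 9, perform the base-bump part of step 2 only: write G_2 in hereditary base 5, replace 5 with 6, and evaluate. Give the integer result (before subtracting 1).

20

G_0 = 9. HB_3(9) = 3^2. Bump = 16. G_1 = 15.
G_1 = 15. HB_4(15) = 3·4 + 3. Bump = 18. G_2 = 17.
G_2 = 17. HB_5(17) = 3·5 + 2. Bump = 20. G_3 = 19.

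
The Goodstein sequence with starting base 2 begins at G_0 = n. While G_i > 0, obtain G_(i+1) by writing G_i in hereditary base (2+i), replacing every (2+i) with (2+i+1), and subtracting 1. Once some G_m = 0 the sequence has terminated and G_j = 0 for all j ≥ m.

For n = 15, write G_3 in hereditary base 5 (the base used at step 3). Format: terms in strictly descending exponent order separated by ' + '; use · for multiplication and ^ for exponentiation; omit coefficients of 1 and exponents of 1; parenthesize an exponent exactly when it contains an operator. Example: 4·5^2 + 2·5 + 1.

5^(5 + 1) + 5^5 + 2

(0) 15|_2 = 2^(2 + 1) + 2^2 + 2 + 1 ↦ 3^(3 + 1) + 3^3 + 3 + 1|_3 = 112 ⇒ 111
(1) 111|_3 = 3^(3 + 1) + 3^3 + 3 ↦ 4^(4 + 1) + 4^4 + 4|_4 = 1284 ⇒ 1283
(2) 1283|_4 = 4^(4 + 1) + 4^4 + 3 ↦ 5^(5 + 1) + 5^5 + 3|_5 = 18753 ⇒ 18752
(3) 18752|_5 = 5^(5 + 1) + 5^5 + 2 ↦ 6^(6 + 1) + 6^6 + 2|_6 = 326594 ⇒ 326593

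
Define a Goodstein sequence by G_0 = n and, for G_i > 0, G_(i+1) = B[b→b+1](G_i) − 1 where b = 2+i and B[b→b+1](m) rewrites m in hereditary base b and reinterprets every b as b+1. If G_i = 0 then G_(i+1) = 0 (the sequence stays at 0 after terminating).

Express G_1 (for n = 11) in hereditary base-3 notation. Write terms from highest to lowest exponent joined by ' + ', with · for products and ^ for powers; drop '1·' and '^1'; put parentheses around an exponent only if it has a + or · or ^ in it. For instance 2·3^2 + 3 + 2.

G_0=11  [base 2] 2^(2 + 1) + 2 + 1  →[2↦3]→  3^(3 + 1) + 3 + 1 = 85  −1 ⇒ G_1=84
G_1=84  [base 3] 3^(3 + 1) + 3  →[3↦4]→  4^(4 + 1) + 4 = 1028  −1 ⇒ G_2=1027

3^(3 + 1) + 3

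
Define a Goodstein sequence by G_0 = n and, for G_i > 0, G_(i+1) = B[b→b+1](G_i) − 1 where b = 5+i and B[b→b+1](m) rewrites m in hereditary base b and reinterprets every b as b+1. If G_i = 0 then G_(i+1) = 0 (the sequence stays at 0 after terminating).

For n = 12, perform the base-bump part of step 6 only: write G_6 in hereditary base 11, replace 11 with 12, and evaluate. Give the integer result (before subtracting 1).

16

base 5: 12 = 2·5 + 2; at 6: 2·6 + 2 = 14; next = 13
base 6: 13 = 2·6 + 1; at 7: 2·7 + 1 = 15; next = 14
base 7: 14 = 2·7; at 8: 2·8 = 16; next = 15
base 8: 15 = 8 + 7; at 9: 9 + 7 = 16; next = 15
base 9: 15 = 9 + 6; at 10: 10 + 6 = 16; next = 15
base 10: 15 = 10 + 5; at 11: 11 + 5 = 16; next = 15
base 11: 15 = 11 + 4; at 12: 12 + 4 = 16; next = 15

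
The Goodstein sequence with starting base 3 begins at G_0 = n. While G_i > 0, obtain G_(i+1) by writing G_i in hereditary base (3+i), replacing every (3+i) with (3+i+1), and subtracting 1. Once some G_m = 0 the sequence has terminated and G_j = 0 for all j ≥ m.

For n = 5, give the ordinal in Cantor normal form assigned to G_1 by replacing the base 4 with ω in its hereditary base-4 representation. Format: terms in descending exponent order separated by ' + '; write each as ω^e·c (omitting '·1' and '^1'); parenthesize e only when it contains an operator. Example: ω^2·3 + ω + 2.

ω + 1

G_0=5  [base 3] 3 + 2  →[3↦4]→  4 + 2 = 6  −1 ⇒ G_1=5
G_1=5  [base 4] 4 + 1  →[4↦5]→  5 + 1 = 6  −1 ⇒ G_2=5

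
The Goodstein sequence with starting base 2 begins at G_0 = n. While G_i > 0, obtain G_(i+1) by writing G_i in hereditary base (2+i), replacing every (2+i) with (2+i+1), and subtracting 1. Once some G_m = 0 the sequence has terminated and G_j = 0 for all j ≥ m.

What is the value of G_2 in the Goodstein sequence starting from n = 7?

259

(0) 7|_2 = 2^2 + 2 + 1 ↦ 3^3 + 3 + 1|_3 = 31 ⇒ 30
(1) 30|_3 = 3^3 + 3 ↦ 4^4 + 4|_4 = 260 ⇒ 259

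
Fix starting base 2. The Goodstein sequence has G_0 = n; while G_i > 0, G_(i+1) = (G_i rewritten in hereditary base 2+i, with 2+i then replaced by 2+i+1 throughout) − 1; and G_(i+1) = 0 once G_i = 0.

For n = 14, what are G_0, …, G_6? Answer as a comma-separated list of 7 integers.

14, 110, 1281, 18750, 326591, 5862840, 134404971

i=0: 14 = 2^(2 + 1) + 2^2 + 2 (b=2); 2→3: 3^(3 + 1) + 3^3 + 3 = 111; 111−1 = 110
i=1: 110 = 3^(3 + 1) + 3^3 + 2 (b=3); 3→4: 4^(4 + 1) + 4^4 + 2 = 1282; 1282−1 = 1281
i=2: 1281 = 4^(4 + 1) + 4^4 + 1 (b=4); 4→5: 5^(5 + 1) + 5^5 + 1 = 18751; 18751−1 = 18750
i=3: 18750 = 5^(5 + 1) + 5^5 (b=5); 5→6: 6^(6 + 1) + 6^6 = 326592; 326592−1 = 326591
i=4: 326591 = 6^(6 + 1) + 5·6^5 + 5·6^4 + 5·6^3 + 5·6^2 + 5·6 + 5 (b=6); 6→7: 7^(7 + 1) + 5·7^5 + 5·7^4 + 5·7^3 + 5·7^2 + 5·7 + 5 = 5862841; 5862841−1 = 5862840
i=5: 5862840 = 7^(7 + 1) + 5·7^5 + 5·7^4 + 5·7^3 + 5·7^2 + 5·7 + 4 (b=7); 7→8: 8^(8 + 1) + 5·8^5 + 5·8^4 + 5·8^3 + 5·8^2 + 5·8 + 4 = 134404972; 134404972−1 = 134404971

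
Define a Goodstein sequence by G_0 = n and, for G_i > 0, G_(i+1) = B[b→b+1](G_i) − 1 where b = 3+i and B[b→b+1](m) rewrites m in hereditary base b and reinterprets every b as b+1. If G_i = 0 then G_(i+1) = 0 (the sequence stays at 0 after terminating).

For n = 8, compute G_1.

i=0: 8 = 2·3 + 2 (b=3); 3→4: 2·4 + 2 = 10; 10−1 = 9
i=1: 9 = 2·4 + 1 (b=4); 4→5: 2·5 + 1 = 11; 11−1 = 10

9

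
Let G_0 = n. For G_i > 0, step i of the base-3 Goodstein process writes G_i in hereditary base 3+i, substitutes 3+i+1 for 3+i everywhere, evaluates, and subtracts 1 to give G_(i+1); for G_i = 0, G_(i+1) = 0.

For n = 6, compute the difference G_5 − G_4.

i=0: 6 = 2·3 (b=3); 3→4: 2·4 = 8; 8−1 = 7
i=1: 7 = 4 + 3 (b=4); 4→5: 5 + 3 = 8; 8−1 = 7
i=2: 7 = 5 + 2 (b=5); 5→6: 6 + 2 = 8; 8−1 = 7
i=3: 7 = 6 + 1 (b=6); 6→7: 7 + 1 = 8; 8−1 = 7
i=4: 7 = 7 (b=7); 7→8: 8 = 8; 8−1 = 7

0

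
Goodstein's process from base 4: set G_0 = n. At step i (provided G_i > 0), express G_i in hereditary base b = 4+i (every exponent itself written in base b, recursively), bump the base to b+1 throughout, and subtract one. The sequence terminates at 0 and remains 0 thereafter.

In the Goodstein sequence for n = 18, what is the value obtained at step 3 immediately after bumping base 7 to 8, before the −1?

54

i=0: 18 = 4^2 + 2 (b=4); 4→5: 5^2 + 2 = 27; 27−1 = 26
i=1: 26 = 5^2 + 1 (b=5); 5→6: 6^2 + 1 = 37; 37−1 = 36
i=2: 36 = 6^2 (b=6); 6→7: 7^2 = 49; 49−1 = 48
i=3: 48 = 6·7 + 6 (b=7); 7→8: 6·8 + 6 = 54; 54−1 = 53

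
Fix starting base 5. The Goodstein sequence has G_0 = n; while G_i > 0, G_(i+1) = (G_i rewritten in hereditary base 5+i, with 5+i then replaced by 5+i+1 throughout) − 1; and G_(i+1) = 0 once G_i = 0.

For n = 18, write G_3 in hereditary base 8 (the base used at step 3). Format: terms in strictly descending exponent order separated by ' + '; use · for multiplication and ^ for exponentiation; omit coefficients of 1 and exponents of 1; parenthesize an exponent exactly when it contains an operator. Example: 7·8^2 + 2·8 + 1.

[0] 18 ≡ 3·5 + 3 (base 5). Lift 6: 21. −1: 20.
[1] 20 ≡ 3·6 + 2 (base 6). Lift 7: 23. −1: 22.
[2] 22 ≡ 3·7 + 1 (base 7). Lift 8: 25. −1: 24.
[3] 24 ≡ 3·8 (base 8). Lift 9: 27. −1: 26.

3·8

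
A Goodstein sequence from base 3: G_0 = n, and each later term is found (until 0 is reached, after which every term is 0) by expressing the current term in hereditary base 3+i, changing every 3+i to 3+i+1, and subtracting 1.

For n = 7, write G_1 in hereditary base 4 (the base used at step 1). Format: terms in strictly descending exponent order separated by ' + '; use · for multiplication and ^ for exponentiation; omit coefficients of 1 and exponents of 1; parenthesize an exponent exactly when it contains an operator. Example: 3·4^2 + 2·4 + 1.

2·4

base 3: 7 = 2·3 + 1; at 4: 2·4 + 1 = 9; next = 8
base 4: 8 = 2·4; at 5: 2·5 = 10; next = 9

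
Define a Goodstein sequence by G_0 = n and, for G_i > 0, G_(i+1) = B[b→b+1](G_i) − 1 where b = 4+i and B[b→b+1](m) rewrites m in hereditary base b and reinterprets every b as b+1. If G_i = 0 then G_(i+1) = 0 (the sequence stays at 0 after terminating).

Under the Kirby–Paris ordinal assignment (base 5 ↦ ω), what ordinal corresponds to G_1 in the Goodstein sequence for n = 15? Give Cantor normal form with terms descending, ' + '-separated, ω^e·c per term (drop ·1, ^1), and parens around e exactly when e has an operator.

step 0: 15 = 3·4 + 3; sub 5 for 4: 3·5 + 3; = 18; G_1 = 18−1 = 17
step 1: 17 = 3·5 + 2; sub 6 for 5: 3·6 + 2; = 20; G_2 = 20−1 = 19

ω·3 + 2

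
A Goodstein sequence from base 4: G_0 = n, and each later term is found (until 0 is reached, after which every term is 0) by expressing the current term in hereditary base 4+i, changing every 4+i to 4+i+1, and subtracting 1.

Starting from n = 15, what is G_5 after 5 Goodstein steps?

(0) 15|_4 = 3·4 + 3 ↦ 3·5 + 3|_5 = 18 ⇒ 17
(1) 17|_5 = 3·5 + 2 ↦ 3·6 + 2|_6 = 20 ⇒ 19
(2) 19|_6 = 3·6 + 1 ↦ 3·7 + 1|_7 = 22 ⇒ 21
(3) 21|_7 = 3·7 ↦ 3·8|_8 = 24 ⇒ 23
(4) 23|_8 = 2·8 + 7 ↦ 2·9 + 7|_9 = 25 ⇒ 24

24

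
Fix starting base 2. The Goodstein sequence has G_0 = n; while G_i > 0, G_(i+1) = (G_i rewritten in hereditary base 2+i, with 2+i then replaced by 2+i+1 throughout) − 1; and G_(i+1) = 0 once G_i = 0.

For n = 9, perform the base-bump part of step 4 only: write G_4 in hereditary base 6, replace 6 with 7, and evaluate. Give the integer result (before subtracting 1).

(0) 9|_2 = 2^(2 + 1) + 1 ↦ 3^(3 + 1) + 1|_3 = 82 ⇒ 81
(1) 81|_3 = 3^(3 + 1) ↦ 4^(4 + 1)|_4 = 1024 ⇒ 1023
(2) 1023|_4 = 3·4^4 + 3·4^3 + 3·4^2 + 3·4 + 3 ↦ 3·5^5 + 3·5^3 + 3·5^2 + 3·5 + 3|_5 = 9843 ⇒ 9842
(3) 9842|_5 = 3·5^5 + 3·5^3 + 3·5^2 + 3·5 + 2 ↦ 3·6^6 + 3·6^3 + 3·6^2 + 3·6 + 2|_6 = 140744 ⇒ 140743
(4) 140743|_6 = 3·6^6 + 3·6^3 + 3·6^2 + 3·6 + 1 ↦ 3·7^7 + 3·7^3 + 3·7^2 + 3·7 + 1|_7 = 2471827 ⇒ 2471826

2471827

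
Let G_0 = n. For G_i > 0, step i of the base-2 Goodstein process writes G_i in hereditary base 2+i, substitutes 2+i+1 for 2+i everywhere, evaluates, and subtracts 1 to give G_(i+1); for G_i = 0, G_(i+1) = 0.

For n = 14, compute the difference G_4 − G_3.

G_0=14  [base 2] 2^(2 + 1) + 2^2 + 2  →[2↦3]→  3^(3 + 1) + 3^3 + 3 = 111  −1 ⇒ G_1=110
G_1=110  [base 3] 3^(3 + 1) + 3^3 + 2  →[3↦4]→  4^(4 + 1) + 4^4 + 2 = 1282  −1 ⇒ G_2=1281
G_2=1281  [base 4] 4^(4 + 1) + 4^4 + 1  →[4↦5]→  5^(5 + 1) + 5^5 + 1 = 18751  −1 ⇒ G_3=18750
G_3=18750  [base 5] 5^(5 + 1) + 5^5  →[5↦6]→  6^(6 + 1) + 6^6 = 326592  −1 ⇒ G_4=326591

307841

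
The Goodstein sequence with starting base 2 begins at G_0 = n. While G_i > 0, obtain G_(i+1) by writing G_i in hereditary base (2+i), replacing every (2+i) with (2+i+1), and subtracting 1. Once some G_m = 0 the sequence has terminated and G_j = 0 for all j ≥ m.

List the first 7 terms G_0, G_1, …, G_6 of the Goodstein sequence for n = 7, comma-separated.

7, 30, 259, 3127, 46657, 823543, 16777215

step 0: 7 = 2^2 + 2 + 1; sub 3 for 2: 3^3 + 3 + 1; = 31; G_1 = 31−1 = 30
step 1: 30 = 3^3 + 3; sub 4 for 3: 4^4 + 4; = 260; G_2 = 260−1 = 259
step 2: 259 = 4^4 + 3; sub 5 for 4: 5^5 + 3; = 3128; G_3 = 3128−1 = 3127
step 3: 3127 = 5^5 + 2; sub 6 for 5: 6^6 + 2; = 46658; G_4 = 46658−1 = 46657
step 4: 46657 = 6^6 + 1; sub 7 for 6: 7^7 + 1; = 823544; G_5 = 823544−1 = 823543
step 5: 823543 = 7^7; sub 8 for 7: 8^8; = 16777216; G_6 = 16777216−1 = 16777215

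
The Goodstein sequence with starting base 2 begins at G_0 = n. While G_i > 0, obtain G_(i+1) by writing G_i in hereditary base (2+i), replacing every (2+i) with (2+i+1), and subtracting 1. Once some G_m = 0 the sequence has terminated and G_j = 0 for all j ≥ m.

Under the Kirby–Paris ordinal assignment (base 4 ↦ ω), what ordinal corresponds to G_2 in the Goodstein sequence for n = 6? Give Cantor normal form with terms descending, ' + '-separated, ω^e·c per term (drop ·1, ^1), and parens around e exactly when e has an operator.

ω^ω + 1

G_0 = 6. HB_2(6) = 2^2 + 2. Bump = 30. G_1 = 29.
G_1 = 29. HB_3(29) = 3^3 + 2. Bump = 258. G_2 = 257.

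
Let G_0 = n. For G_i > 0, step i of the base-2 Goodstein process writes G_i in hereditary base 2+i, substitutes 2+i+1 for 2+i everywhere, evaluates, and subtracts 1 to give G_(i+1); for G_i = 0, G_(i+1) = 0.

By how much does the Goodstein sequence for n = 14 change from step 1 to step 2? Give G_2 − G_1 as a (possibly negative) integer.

step 0: 14 = 2^(2 + 1) + 2^2 + 2; sub 3 for 2: 3^(3 + 1) + 3^3 + 3; = 111; G_1 = 111−1 = 110
step 1: 110 = 3^(3 + 1) + 3^3 + 2; sub 4 for 3: 4^(4 + 1) + 4^4 + 2; = 1282; G_2 = 1282−1 = 1281

1171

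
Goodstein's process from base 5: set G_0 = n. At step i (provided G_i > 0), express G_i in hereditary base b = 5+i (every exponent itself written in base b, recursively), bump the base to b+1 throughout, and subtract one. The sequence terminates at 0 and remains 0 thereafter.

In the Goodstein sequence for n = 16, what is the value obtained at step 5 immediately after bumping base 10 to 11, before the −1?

25

base 5: 16 = 3·5 + 1; at 6: 3·6 + 1 = 19; next = 18
base 6: 18 = 3·6; at 7: 3·7 = 21; next = 20
base 7: 20 = 2·7 + 6; at 8: 2·8 + 6 = 22; next = 21
base 8: 21 = 2·8 + 5; at 9: 2·9 + 5 = 23; next = 22
base 9: 22 = 2·9 + 4; at 10: 2·10 + 4 = 24; next = 23
base 10: 23 = 2·10 + 3; at 11: 2·11 + 3 = 25; next = 24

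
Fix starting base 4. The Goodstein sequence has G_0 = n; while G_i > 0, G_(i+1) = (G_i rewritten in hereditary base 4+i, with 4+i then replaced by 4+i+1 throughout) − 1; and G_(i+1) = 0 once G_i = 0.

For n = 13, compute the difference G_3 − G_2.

1

(0) 13|_4 = 3·4 + 1 ↦ 3·5 + 1|_5 = 16 ⇒ 15
(1) 15|_5 = 3·5 ↦ 3·6|_6 = 18 ⇒ 17
(2) 17|_6 = 2·6 + 5 ↦ 2·7 + 5|_7 = 19 ⇒ 18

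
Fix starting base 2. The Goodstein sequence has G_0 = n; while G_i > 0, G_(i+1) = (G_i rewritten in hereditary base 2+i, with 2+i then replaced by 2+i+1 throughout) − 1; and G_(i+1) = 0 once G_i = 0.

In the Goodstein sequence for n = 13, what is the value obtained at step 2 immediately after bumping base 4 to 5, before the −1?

16093

G_0 = 13. HB_2(13) = 2^(2 + 1) + 2^2 + 1. Bump = 109. G_1 = 108.
G_1 = 108. HB_3(108) = 3^(3 + 1) + 3^3. Bump = 1280. G_2 = 1279.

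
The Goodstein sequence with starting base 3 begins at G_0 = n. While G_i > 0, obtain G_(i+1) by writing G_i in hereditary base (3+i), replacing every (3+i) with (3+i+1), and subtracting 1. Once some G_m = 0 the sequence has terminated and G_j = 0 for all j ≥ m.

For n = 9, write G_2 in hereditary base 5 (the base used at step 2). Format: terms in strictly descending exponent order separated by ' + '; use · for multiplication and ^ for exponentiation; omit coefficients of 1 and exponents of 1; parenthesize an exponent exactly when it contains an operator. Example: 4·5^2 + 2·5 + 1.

3·5 + 2

base 3: 9 = 3^2; at 4: 4^2 = 16; next = 15
base 4: 15 = 3·4 + 3; at 5: 3·5 + 3 = 18; next = 17
base 5: 17 = 3·5 + 2; at 6: 3·6 + 2 = 20; next = 19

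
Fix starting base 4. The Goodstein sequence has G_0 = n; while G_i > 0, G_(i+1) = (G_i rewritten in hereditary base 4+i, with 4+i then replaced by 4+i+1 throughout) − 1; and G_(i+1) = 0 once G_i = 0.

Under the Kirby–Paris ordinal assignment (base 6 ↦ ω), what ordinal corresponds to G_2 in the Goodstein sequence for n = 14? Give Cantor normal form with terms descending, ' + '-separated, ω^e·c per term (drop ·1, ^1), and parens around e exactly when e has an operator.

G_0 = 14. HB_4(14) = 3·4 + 2. Bump = 17. G_1 = 16.
G_1 = 16. HB_5(16) = 3·5 + 1. Bump = 19. G_2 = 18.

ω·3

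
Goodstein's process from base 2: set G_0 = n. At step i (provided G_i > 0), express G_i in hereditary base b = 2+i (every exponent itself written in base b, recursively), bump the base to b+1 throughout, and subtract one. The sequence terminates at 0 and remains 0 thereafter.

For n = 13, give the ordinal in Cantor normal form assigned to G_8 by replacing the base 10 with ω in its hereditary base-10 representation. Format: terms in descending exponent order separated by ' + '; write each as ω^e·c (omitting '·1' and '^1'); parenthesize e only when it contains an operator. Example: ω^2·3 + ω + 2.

ω^(ω + 1) + ω^3·3 + ω^2·3 + ω·2 + 5

[0] 13 ≡ 2^(2 + 1) + 2^2 + 1 (base 2). Lift 3: 109. −1: 108.
[1] 108 ≡ 3^(3 + 1) + 3^3 (base 3). Lift 4: 1280. −1: 1279.
[2] 1279 ≡ 4^(4 + 1) + 3·4^3 + 3·4^2 + 3·4 + 3 (base 4). Lift 5: 16093. −1: 16092.
[3] 16092 ≡ 5^(5 + 1) + 3·5^3 + 3·5^2 + 3·5 + 2 (base 5). Lift 6: 280712. −1: 280711.
[4] 280711 ≡ 6^(6 + 1) + 3·6^3 + 3·6^2 + 3·6 + 1 (base 6). Lift 7: 5765999. −1: 5765998.
[5] 5765998 ≡ 7^(7 + 1) + 3·7^3 + 3·7^2 + 3·7 (base 7). Lift 8: 134219480. −1: 134219479.
[6] 134219479 ≡ 8^(8 + 1) + 3·8^3 + 3·8^2 + 2·8 + 7 (base 8). Lift 9: 3486786856. −1: 3486786855.
[7] 3486786855 ≡ 9^(9 + 1) + 3·9^3 + 3·9^2 + 2·9 + 6 (base 9). Lift 10: 100000003326. −1: 100000003325.
[8] 100000003325 ≡ 10^(10 + 1) + 3·10^3 + 3·10^2 + 2·10 + 5 (base 10). Lift 11: 3138428381104. −1: 3138428381103.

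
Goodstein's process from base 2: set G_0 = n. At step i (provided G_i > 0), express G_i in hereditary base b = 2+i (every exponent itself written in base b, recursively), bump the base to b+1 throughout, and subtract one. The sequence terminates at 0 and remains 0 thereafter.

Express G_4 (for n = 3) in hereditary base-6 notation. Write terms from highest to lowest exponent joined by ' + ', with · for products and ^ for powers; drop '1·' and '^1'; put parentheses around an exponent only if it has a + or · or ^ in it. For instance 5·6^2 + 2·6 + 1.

i=0: 3 = 2 + 1 (b=2); 2→3: 3 + 1 = 4; 4−1 = 3
i=1: 3 = 3 (b=3); 3→4: 4 = 4; 4−1 = 3
i=2: 3 = 3 (b=4); 4→5: 3 = 3; 3−1 = 2
i=3: 2 = 2 (b=5); 5→6: 2 = 2; 2−1 = 1
i=4: 1 = 1 (b=6); 6→7: 1 = 1; 1−1 = 0

1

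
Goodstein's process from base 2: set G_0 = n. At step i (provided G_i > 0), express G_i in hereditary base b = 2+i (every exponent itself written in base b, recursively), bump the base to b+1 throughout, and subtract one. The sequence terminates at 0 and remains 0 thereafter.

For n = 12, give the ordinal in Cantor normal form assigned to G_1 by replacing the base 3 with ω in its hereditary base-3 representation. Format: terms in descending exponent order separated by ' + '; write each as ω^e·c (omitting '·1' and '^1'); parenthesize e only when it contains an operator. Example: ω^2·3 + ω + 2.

12 —HB2→ 2^(2 + 1) + 2^2 —bump→ 3^(3 + 1) + 3^3 = 108 —(−1)→ 107
107 —HB3→ 3^(3 + 1) + 2·3^2 + 2·3 + 2 —bump→ 4^(4 + 1) + 2·4^2 + 2·4 + 2 = 1066 —(−1)→ 1065

ω^(ω + 1) + ω^2·2 + ω·2 + 2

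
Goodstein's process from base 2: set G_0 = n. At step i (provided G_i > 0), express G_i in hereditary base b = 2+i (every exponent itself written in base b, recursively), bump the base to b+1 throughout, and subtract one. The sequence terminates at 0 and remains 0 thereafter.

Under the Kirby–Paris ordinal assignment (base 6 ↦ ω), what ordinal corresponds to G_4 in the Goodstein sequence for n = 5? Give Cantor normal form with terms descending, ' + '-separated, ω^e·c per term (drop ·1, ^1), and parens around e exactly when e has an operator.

ω^3·3 + ω^2·3 + ω·3 + 1

[0] 5 ≡ 2^2 + 1 (base 2). Lift 3: 28. −1: 27.
[1] 27 ≡ 3^3 (base 3). Lift 4: 256. −1: 255.
[2] 255 ≡ 3·4^3 + 3·4^2 + 3·4 + 3 (base 4). Lift 5: 468. −1: 467.
[3] 467 ≡ 3·5^3 + 3·5^2 + 3·5 + 2 (base 5). Lift 6: 776. −1: 775.
[4] 775 ≡ 3·6^3 + 3·6^2 + 3·6 + 1 (base 6). Lift 7: 1198. −1: 1197.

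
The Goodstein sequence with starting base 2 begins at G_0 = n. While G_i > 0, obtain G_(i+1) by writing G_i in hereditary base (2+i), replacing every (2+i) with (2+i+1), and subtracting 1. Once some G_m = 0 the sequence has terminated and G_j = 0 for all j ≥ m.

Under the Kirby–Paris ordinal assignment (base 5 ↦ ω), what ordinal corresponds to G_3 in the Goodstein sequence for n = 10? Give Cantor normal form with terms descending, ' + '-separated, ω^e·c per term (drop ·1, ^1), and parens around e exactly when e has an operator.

ω^(ω + 1)

i=0: 10 = 2^(2 + 1) + 2 (b=2); 2→3: 3^(3 + 1) + 3 = 84; 84−1 = 83
i=1: 83 = 3^(3 + 1) + 2 (b=3); 3→4: 4^(4 + 1) + 2 = 1026; 1026−1 = 1025
i=2: 1025 = 4^(4 + 1) + 1 (b=4); 4→5: 5^(5 + 1) + 1 = 15626; 15626−1 = 15625
i=3: 15625 = 5^(5 + 1) (b=5); 5→6: 6^(6 + 1) = 279936; 279936−1 = 279935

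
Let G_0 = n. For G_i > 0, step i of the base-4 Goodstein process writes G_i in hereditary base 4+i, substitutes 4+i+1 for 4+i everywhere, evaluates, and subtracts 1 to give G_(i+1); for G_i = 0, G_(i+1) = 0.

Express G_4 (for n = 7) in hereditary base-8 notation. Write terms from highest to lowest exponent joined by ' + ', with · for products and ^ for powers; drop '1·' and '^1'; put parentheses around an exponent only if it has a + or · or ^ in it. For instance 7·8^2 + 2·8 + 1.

step 0: 7 = 4 + 3; sub 5 for 4: 5 + 3; = 8; G_1 = 8−1 = 7
step 1: 7 = 5 + 2; sub 6 for 5: 6 + 2; = 8; G_2 = 8−1 = 7
step 2: 7 = 6 + 1; sub 7 for 6: 7 + 1; = 8; G_3 = 8−1 = 7
step 3: 7 = 7; sub 8 for 7: 8; = 8; G_4 = 8−1 = 7
step 4: 7 = 7; sub 9 for 8: 7; = 7; G_5 = 7−1 = 6

7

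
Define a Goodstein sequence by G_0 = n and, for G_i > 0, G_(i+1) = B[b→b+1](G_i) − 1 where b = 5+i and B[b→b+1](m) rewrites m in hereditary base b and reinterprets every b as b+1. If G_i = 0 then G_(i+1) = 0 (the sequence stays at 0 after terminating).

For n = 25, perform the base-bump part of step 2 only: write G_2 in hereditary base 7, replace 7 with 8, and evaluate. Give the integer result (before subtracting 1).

i=0: 25 = 5^2 (b=5); 5→6: 6^2 = 36; 36−1 = 35
i=1: 35 = 5·6 + 5 (b=6); 6→7: 5·7 + 5 = 40; 40−1 = 39

44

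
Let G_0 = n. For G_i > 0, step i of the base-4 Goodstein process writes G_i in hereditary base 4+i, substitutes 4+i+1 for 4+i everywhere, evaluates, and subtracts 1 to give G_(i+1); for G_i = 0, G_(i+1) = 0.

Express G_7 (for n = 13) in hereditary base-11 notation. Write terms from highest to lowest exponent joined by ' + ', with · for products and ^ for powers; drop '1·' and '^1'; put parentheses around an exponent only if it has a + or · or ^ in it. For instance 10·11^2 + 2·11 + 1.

G_0=13  [base 4] 3·4 + 1  →[4↦5]→  3·5 + 1 = 16  −1 ⇒ G_1=15
G_1=15  [base 5] 3·5  →[5↦6]→  3·6 = 18  −1 ⇒ G_2=17
G_2=17  [base 6] 2·6 + 5  →[6↦7]→  2·7 + 5 = 19  −1 ⇒ G_3=18
G_3=18  [base 7] 2·7 + 4  →[7↦8]→  2·8 + 4 = 20  −1 ⇒ G_4=19
G_4=19  [base 8] 2·8 + 3  →[8↦9]→  2·9 + 3 = 21  −1 ⇒ G_5=20
G_5=20  [base 9] 2·9 + 2  →[9↦10]→  2·10 + 2 = 22  −1 ⇒ G_6=21
G_6=21  [base 10] 2·10 + 1  →[10↦11]→  2·11 + 1 = 23  −1 ⇒ G_7=22
G_7=22  [base 11] 2·11  →[11↦12]→  2·12 = 24  −1 ⇒ G_8=23

2·11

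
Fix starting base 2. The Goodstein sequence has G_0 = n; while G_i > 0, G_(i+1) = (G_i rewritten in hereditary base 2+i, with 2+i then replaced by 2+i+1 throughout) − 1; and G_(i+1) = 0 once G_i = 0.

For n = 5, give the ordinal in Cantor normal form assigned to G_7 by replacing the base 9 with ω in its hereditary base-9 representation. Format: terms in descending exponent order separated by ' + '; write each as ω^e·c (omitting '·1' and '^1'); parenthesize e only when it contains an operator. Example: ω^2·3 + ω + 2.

ω^3·3 + ω^2·3 + ω·2 + 6

G_0=5  [base 2] 2^2 + 1  →[2↦3]→  3^3 + 1 = 28  −1 ⇒ G_1=27
G_1=27  [base 3] 3^3  →[3↦4]→  4^4 = 256  −1 ⇒ G_2=255
G_2=255  [base 4] 3·4^3 + 3·4^2 + 3·4 + 3  →[4↦5]→  3·5^3 + 3·5^2 + 3·5 + 3 = 468  −1 ⇒ G_3=467
G_3=467  [base 5] 3·5^3 + 3·5^2 + 3·5 + 2  →[5↦6]→  3·6^3 + 3·6^2 + 3·6 + 2 = 776  −1 ⇒ G_4=775
G_4=775  [base 6] 3·6^3 + 3·6^2 + 3·6 + 1  →[6↦7]→  3·7^3 + 3·7^2 + 3·7 + 1 = 1198  −1 ⇒ G_5=1197
G_5=1197  [base 7] 3·7^3 + 3·7^2 + 3·7  →[7↦8]→  3·8^3 + 3·8^2 + 3·8 = 1752  −1 ⇒ G_6=1751
G_6=1751  [base 8] 3·8^3 + 3·8^2 + 2·8 + 7  →[8↦9]→  3·9^3 + 3·9^2 + 2·9 + 7 = 2455  −1 ⇒ G_7=2454
G_7=2454  [base 9] 3·9^3 + 3·9^2 + 2·9 + 6  →[9↦10]→  3·10^3 + 3·10^2 + 2·10 + 6 = 3326  −1 ⇒ G_8=3325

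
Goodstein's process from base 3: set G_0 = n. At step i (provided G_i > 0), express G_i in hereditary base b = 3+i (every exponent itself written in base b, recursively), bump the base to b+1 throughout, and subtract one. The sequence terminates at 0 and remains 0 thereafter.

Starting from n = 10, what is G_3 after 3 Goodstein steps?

[0] 10 ≡ 3^2 + 1 (base 3). Lift 4: 17. −1: 16.
[1] 16 ≡ 4^2 (base 4). Lift 5: 25. −1: 24.
[2] 24 ≡ 4·5 + 4 (base 5). Lift 6: 28. −1: 27.
[3] 27 ≡ 4·6 + 3 (base 6). Lift 7: 31. −1: 30.

27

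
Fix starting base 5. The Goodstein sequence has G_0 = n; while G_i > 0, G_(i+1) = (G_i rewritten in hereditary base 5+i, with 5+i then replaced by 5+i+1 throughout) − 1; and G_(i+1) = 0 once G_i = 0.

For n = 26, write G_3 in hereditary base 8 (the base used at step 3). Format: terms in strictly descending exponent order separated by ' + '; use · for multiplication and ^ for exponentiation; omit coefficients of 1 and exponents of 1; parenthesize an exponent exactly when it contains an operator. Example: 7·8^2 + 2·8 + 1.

6·8 + 5

i=0: 26 = 5^2 + 1 (b=5); 5→6: 6^2 + 1 = 37; 37−1 = 36
i=1: 36 = 6^2 (b=6); 6→7: 7^2 = 49; 49−1 = 48
i=2: 48 = 6·7 + 6 (b=7); 7→8: 6·8 + 6 = 54; 54−1 = 53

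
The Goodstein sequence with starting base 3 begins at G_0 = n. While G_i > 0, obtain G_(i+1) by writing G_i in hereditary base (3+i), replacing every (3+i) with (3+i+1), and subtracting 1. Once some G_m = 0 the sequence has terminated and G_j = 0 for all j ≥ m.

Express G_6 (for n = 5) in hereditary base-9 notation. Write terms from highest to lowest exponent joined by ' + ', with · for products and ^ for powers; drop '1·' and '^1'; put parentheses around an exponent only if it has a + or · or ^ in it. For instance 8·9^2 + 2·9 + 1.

G_0 = 5. HB_3(5) = 3 + 2. Bump = 6. G_1 = 5.
G_1 = 5. HB_4(5) = 4 + 1. Bump = 6. G_2 = 5.
G_2 = 5. HB_5(5) = 5. Bump = 6. G_3 = 5.
G_3 = 5. HB_6(5) = 5. Bump = 5. G_4 = 4.
G_4 = 4. HB_7(4) = 4. Bump = 4. G_5 = 3.
G_5 = 3. HB_8(3) = 3. Bump = 3. G_6 = 2.

2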